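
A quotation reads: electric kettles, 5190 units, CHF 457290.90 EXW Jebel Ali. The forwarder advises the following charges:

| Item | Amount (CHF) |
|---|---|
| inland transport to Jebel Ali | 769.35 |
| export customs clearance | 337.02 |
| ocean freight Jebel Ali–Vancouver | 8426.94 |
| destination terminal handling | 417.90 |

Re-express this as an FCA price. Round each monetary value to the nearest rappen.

Not relevant to the conversion: freight, destination terminal — on the buyer under both terms; not part of either seller's price.
From EXW to FCA, the seller additionally bears: inland to port, export clearance.
FCA price = 457290.90 + 769.35 + 337.02 = 458397.27

FCA price: CHF 458397.27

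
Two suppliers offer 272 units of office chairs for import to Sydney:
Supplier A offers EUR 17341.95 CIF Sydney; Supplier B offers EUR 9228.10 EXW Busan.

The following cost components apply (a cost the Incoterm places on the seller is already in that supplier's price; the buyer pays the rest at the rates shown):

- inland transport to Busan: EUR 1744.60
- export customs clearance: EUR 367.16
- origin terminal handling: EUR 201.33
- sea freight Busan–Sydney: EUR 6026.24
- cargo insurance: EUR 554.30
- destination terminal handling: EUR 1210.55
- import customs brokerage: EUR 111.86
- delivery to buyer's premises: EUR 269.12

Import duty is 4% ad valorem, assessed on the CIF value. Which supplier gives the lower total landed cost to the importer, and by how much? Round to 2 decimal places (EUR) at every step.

Supplier A is cheaper by EUR 810.97

Supplier A (CIF):
The CIF price already equals the CIF value: 17341.95
Import duty = 17341.95 × 4% = 693.68
Buyer bears (A): 1210.55 + 111.86 + 269.12 = 1591.53
Landed cost (A) = invoice 17341.95 + 1591.53 + duty 693.68 = 19627.16
Supplier B (EXW):
CIF value = EXW price + inland to port + export clearance + origin terminal + freight + insurance = 9228.10 + 1744.60 + 367.16 + 201.33 + 6026.24 + 554.30 = 18121.73
Import duty = 18121.73 × 4% = 724.87
Buyer bears (B): 1744.60 + 367.16 + 201.33 + 6026.24 + 554.30 + 1210.55 + 111.86 + 269.12 = 10485.16
Landed cost (B) = invoice 9228.10 + 10485.16 + duty 724.87 = 20438.13
Difference = |19627.16 − 20438.13| = 810.97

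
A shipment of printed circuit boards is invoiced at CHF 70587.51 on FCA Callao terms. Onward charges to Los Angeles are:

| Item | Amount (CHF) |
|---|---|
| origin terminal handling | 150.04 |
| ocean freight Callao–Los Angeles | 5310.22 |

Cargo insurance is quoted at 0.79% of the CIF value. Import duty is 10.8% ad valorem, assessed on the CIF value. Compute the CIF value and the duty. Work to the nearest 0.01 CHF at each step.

CIF value: CHF 76653.33; import duty: CHF 8278.56

Let C be the CIF value. C = FCA price + pre-shipment costs + freight + 0.79% × C
C − 0.79% × C = 70587.51 + 150.04 + 5310.22
0.9921 × C = 76047.77
C = 76047.77 / 0.9921 = 76653.33
Insurance premium = 0.79% × 76653.33 = 605.56
Import duty = 76653.33 × 10.8% = 8278.56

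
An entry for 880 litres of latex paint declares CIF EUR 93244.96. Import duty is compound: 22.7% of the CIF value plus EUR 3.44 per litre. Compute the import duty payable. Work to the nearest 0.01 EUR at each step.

Ad valorem component: 93244.96 × 22.7% = 21166.61
Specific component: 880 × 3.44 = 3027.20
Import duty = 21166.61 + 3027.20 = 24193.81

Import duty: EUR 24193.81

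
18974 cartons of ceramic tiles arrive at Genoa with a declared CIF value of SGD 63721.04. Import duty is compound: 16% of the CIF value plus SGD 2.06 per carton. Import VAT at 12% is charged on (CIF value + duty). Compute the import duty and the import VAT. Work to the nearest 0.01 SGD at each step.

Import duty: SGD 49281.81; import VAT: SGD 13560.34

Ad valorem component: 63721.04 × 16% = 10195.37
Specific component: 18974 × 2.06 = 39086.44
Import duty = 10195.37 + 39086.44 = 49281.81
VAT base = CIF + duty = 63721.04 + 49281.81 = 113002.85
Import VAT = 113002.85 × 12% = 13560.34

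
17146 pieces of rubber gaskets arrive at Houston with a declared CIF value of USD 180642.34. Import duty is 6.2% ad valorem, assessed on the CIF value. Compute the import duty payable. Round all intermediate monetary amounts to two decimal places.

Import duty = 180642.34 × 6.2% = 11199.83

Import duty: USD 11199.83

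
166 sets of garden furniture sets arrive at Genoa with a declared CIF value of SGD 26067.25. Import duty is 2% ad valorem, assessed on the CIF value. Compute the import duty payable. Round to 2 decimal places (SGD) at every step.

Import duty = 26067.25 × 2% = 521.35

Import duty: SGD 521.35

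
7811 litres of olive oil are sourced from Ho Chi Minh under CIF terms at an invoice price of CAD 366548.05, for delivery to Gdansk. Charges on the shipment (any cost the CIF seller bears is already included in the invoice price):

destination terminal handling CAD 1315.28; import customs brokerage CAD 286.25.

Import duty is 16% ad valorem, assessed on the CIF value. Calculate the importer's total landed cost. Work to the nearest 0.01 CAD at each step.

Total landed cost: CAD 426797.27

CIF: the seller pays costs through ocean freight and marine insurance to the destination port.
The CIF price already equals the CIF value: 366548.05
Import duty = 366548.05 × 16% = 58647.69
Buyer bears: destination terminal 1315.28 + brokerage 286.25 + duty 58647.69 = 60249.22
Landed cost = invoice 366548.05 + 60249.22 = 426797.27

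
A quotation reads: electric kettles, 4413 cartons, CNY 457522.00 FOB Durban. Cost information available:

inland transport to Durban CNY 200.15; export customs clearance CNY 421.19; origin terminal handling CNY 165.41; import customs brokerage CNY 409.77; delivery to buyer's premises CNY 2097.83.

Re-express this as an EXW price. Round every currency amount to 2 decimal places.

Not relevant to the conversion: brokerage, delivery — on the buyer under both terms; not part of either seller's price.
From FOB to EXW, the seller no longer bears: inland to port, export clearance, origin terminal.
EXW price = 457522.00 − 200.15 − 421.19 − 165.41 = 456735.25

EXW price: CNY 456735.25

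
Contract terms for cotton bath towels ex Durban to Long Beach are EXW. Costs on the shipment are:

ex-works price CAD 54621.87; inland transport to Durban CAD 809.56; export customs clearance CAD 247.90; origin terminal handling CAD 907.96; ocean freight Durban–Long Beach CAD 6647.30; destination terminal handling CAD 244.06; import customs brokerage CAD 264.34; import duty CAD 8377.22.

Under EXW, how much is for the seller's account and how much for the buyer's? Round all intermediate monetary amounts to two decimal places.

EXW: the seller makes goods available at their premises; the buyer bears all onward costs.
Seller's account: goods 54621.87 = 54621.87
Buyer's account: inland to port 809.56 + export clearance 247.90 + origin terminal 907.96 + freight 6647.30 + destination terminal 244.06 + brokerage 264.34 + duty 8377.22 = 17498.34

Seller: CAD 54621.87; buyer: CAD 17498.34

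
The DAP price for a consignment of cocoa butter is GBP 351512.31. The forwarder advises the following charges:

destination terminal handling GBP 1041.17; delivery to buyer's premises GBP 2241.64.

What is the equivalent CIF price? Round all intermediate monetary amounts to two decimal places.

From DAP to CIF, the seller no longer bears: destination terminal, delivery.
CIF price = 351512.31 − 1041.17 − 2241.64 = 348229.50

CIF price: GBP 348229.50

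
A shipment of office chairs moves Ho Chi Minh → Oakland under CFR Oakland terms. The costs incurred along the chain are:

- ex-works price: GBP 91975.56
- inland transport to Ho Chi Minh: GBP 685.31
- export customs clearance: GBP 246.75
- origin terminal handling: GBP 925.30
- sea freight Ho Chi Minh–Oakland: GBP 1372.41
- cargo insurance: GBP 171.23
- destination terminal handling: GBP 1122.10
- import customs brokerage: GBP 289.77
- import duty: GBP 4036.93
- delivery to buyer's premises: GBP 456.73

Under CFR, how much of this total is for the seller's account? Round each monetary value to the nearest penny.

CFR: the seller pays costs through ocean freight to the destination port, but not insurance.
Seller's account: goods 91975.56 + inland to port 685.31 + export clearance 246.75 + origin terminal 925.30 + freight 1372.41 = 95205.33
Buyer's account: insurance 171.23 + destination terminal 1122.10 + brokerage 289.77 + duty 4036.93 + delivery 456.73 = 6076.76

Seller's account: GBP 95205.33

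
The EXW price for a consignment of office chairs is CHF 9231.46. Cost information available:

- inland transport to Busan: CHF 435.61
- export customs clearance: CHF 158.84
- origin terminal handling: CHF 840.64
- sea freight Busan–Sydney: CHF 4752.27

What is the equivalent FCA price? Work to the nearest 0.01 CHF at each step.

Not relevant to the conversion: freight, origin terminal — on the buyer under both terms; not part of either seller's price.
From EXW to FCA, the seller additionally bears: inland to port, export clearance.
FCA price = 9231.46 + 435.61 + 158.84 = 9825.91

FCA price: CHF 9825.91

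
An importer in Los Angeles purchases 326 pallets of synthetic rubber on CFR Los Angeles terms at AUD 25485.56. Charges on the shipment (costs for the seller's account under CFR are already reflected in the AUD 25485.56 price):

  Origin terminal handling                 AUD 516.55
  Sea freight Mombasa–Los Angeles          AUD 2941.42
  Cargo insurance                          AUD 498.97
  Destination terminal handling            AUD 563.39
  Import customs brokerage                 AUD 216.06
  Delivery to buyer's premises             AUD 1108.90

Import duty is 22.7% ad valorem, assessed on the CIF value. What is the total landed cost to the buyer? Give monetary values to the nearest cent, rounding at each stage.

CFR: the seller pays costs through ocean freight to the destination port, but not insurance.
Already in the invoice (seller's account under CFR): origin terminal, freight — exclude.
CIF value = CFR price + insurance = 25485.56 + 498.97 = 25984.53
Import duty = 25984.53 × 22.7% = 5898.49
Buyer bears: insurance 498.97 + destination terminal 563.39 + brokerage 216.06 + delivery 1108.90 + duty 5898.49 = 8285.81
Landed cost = invoice 25485.56 + 8285.81 = 33771.37

Total landed cost: AUD 33771.37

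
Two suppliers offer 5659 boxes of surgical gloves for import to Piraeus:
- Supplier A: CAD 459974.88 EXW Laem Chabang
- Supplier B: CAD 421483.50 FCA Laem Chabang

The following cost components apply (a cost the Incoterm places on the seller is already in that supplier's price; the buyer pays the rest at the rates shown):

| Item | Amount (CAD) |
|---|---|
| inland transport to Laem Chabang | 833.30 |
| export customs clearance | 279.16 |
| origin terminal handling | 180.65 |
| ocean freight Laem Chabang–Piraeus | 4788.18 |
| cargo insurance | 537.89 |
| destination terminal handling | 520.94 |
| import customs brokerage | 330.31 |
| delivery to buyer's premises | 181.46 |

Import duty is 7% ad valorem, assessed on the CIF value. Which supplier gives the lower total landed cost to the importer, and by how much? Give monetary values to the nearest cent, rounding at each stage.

Supplier B is cheaper by CAD 42376.10

Supplier A (EXW):
CIF value = EXW price + inland to port + export clearance + origin terminal + freight + insurance = 459974.88 + 833.30 + 279.16 + 180.65 + 4788.18 + 537.89 = 466594.06
Import duty = 466594.06 × 7% = 32661.58
Buyer bears (A): 833.30 + 279.16 + 180.65 + 4788.18 + 537.89 + 520.94 + 330.31 + 181.46 = 7651.89
Landed cost (A) = invoice 459974.88 + 7651.89 + duty 32661.58 = 500288.35
Supplier B (FCA):
CIF value = FCA price + origin terminal + freight + insurance = 421483.50 + 180.65 + 4788.18 + 537.89 = 426990.22
Import duty = 426990.22 × 7% = 29889.32
Buyer bears (B): 180.65 + 4788.18 + 537.89 + 520.94 + 330.31 + 181.46 = 6539.43
Landed cost (B) = invoice 421483.50 + 6539.43 + duty 29889.32 = 457912.25
Difference = |500288.35 − 457912.25| = 42376.10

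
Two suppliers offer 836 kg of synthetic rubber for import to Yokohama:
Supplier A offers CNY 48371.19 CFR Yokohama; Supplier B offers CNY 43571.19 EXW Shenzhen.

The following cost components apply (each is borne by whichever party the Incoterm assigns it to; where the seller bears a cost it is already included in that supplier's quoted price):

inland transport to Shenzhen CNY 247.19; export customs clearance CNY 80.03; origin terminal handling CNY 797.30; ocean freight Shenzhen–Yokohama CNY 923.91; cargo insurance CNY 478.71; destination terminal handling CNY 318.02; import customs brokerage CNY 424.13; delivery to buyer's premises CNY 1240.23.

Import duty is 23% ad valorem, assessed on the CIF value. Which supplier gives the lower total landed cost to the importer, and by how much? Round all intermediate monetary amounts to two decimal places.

Supplier B is cheaper by CNY 3384.43

Supplier A (CFR):
CIF value = CFR price + insurance = 48371.19 + 478.71 = 48849.90
Import duty = 48849.90 × 23% = 11235.48
Buyer bears (A): 478.71 + 318.02 + 424.13 + 1240.23 = 2461.09
Landed cost (A) = invoice 48371.19 + 2461.09 + duty 11235.48 = 62067.76
Supplier B (EXW):
CIF value = EXW price + inland to port + export clearance + origin terminal + freight + insurance = 43571.19 + 247.19 + 80.03 + 797.30 + 923.91 + 478.71 = 46098.33
Import duty = 46098.33 × 23% = 10602.62
Buyer bears (B): 247.19 + 80.03 + 797.30 + 923.91 + 478.71 + 318.02 + 424.13 + 1240.23 = 4509.52
Landed cost (B) = invoice 43571.19 + 4509.52 + duty 10602.62 = 58683.33
Difference = |62067.76 − 58683.33| = 3384.43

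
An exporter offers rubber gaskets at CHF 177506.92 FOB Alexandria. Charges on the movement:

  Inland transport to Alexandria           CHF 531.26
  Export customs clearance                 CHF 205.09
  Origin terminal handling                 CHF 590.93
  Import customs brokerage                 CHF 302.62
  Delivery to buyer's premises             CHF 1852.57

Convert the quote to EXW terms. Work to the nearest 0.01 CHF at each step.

EXW price: CHF 176179.64

Not relevant to the conversion: delivery, brokerage — on the buyer under both terms; not part of either seller's price.
From FOB to EXW, the seller no longer bears: inland to port, export clearance, origin terminal.
EXW price = 177506.92 − 531.26 − 205.09 − 590.93 = 176179.64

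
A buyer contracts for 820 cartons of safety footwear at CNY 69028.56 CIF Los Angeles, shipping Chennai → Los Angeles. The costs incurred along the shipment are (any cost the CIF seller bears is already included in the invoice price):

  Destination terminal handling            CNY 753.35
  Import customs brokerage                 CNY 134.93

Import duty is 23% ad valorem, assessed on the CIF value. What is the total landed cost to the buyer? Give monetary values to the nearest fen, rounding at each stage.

Total landed cost: CNY 85793.41

CIF: the seller pays costs through ocean freight and marine insurance to the destination port.
The CIF price already equals the CIF value: 69028.56
Import duty = 69028.56 × 23% = 15876.57
Buyer bears: destination terminal 753.35 + brokerage 134.93 + duty 15876.57 = 16764.85
Landed cost = invoice 69028.56 + 16764.85 = 85793.41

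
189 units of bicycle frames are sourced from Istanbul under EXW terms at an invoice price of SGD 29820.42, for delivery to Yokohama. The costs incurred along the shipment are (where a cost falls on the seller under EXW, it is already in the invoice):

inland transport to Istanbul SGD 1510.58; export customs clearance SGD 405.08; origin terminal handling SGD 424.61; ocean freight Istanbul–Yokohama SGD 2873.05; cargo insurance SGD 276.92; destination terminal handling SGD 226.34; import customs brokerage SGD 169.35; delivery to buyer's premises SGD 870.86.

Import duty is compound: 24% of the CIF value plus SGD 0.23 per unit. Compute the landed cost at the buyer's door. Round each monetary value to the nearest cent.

Total landed cost: SGD 45095.24

EXW: the seller makes goods available at their premises; the buyer bears all onward costs.
CIF value = EXW price + inland to port + export clearance + origin terminal + freight + insurance = 29820.42 + 1510.58 + 405.08 + 424.61 + 2873.05 + 276.92 = 35310.66
Ad valorem component: 35310.66 × 24% = 8474.56
Specific component: 189 × 0.23 = 43.47
Import duty = 8474.56 + 43.47 = 8518.03
Buyer bears: inland to port 1510.58 + export clearance 405.08 + origin terminal 424.61 + freight 2873.05 + insurance 276.92 + destination terminal 226.34 + brokerage 169.35 + delivery 870.86 + duty 8518.03 = 15274.82
Landed cost = invoice 29820.42 + 15274.82 = 45095.24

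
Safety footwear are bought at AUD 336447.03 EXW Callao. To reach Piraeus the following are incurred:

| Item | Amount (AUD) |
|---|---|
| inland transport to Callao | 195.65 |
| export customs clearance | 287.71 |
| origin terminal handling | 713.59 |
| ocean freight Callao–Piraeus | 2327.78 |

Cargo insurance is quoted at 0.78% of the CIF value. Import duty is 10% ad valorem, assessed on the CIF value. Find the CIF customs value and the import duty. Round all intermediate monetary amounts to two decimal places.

Let C be the CIF value. C = EXW price + pre-shipment costs + freight + 0.78% × C
C − 0.78% × C = 336447.03 + 195.65 + 287.71 + 713.59 + 2327.78
0.9922 × C = 339971.76
C = 339971.76 / 0.9922 = 342644.39
Insurance premium = 0.78% × 342644.39 = 2672.63
Import duty = 342644.39 × 10% = 34264.44

CIF value: AUD 342644.39; import duty: AUD 34264.44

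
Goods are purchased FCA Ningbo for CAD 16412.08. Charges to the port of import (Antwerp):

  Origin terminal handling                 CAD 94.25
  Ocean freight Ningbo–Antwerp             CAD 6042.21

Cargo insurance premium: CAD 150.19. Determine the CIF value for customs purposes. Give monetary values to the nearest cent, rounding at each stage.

CIF = FCA price + pre-shipment costs + freight + insurance
CIF = 16412.08 + 94.25 + 6042.21 + 150.19 = 22698.73

CIF value: CAD 22698.73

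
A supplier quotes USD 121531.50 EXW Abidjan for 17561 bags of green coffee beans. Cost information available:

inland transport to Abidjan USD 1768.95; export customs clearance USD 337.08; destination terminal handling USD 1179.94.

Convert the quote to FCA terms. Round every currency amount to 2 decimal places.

FCA price: USD 123637.53

Not relevant to the conversion: destination terminal — on the buyer under both terms; not part of either seller's price.
From EXW to FCA, the seller additionally bears: inland to port, export clearance.
FCA price = 121531.50 + 1768.95 + 337.08 = 123637.53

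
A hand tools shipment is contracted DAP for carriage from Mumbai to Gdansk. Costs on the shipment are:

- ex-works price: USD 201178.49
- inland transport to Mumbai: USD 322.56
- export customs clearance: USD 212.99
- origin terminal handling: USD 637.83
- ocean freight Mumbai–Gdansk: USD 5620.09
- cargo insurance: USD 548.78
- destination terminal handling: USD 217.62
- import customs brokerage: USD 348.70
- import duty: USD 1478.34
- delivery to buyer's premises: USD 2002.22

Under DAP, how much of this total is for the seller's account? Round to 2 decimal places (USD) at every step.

DAP: the seller bears all costs to the named destination except import duty and clearance.
Seller's account: goods 201178.49 + inland to port 322.56 + export clearance 212.99 + origin terminal 637.83 + freight 5620.09 + insurance 548.78 + destination terminal 217.62 + delivery 2002.22 = 210740.58
Buyer's account: brokerage 348.70 + duty 1478.34 = 1827.04

Seller's account: USD 210740.58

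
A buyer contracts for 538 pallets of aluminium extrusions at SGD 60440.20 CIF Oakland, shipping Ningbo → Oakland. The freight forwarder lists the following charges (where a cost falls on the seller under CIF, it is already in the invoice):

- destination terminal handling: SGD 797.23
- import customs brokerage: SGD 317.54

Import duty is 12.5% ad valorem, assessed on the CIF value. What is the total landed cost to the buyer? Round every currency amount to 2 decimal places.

Total landed cost: SGD 69110.00

CIF: the seller pays costs through ocean freight and marine insurance to the destination port.
The CIF price already equals the CIF value: 60440.20
Import duty = 60440.20 × 12.5% = 7555.03
Buyer bears: destination terminal 797.23 + brokerage 317.54 + duty 7555.03 = 8669.80
Landed cost = invoice 60440.20 + 8669.80 = 69110.00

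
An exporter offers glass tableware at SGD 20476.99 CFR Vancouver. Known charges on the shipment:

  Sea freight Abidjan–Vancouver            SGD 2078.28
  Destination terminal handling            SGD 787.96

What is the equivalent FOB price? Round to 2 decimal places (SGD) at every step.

Not relevant to the conversion: destination terminal — on the buyer under both terms; not part of either seller's price.
From CFR to FOB, the seller no longer bears: freight.
FOB price = 20476.99 − 2078.28 = 18398.71

FOB price: SGD 18398.71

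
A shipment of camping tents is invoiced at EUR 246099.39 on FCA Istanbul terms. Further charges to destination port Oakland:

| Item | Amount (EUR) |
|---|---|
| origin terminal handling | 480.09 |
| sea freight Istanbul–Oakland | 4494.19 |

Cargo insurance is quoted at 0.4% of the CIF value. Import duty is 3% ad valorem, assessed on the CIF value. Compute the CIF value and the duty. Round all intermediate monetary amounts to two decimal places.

CIF value: EUR 252082.00; import duty: EUR 7562.46

Let C be the CIF value. C = FCA price + pre-shipment costs + freight + 0.4% × C
C − 0.4% × C = 246099.39 + 480.09 + 4494.19
0.996 × C = 251073.67
C = 251073.67 / 0.996 = 252082.00
Insurance premium = 0.4% × 252082.00 = 1008.33
Import duty = 252082.00 × 3% = 7562.46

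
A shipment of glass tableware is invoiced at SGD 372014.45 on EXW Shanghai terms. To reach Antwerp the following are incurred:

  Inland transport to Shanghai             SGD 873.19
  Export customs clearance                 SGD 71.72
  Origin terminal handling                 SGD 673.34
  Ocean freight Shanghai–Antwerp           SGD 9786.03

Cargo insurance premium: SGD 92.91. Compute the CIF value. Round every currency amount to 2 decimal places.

CIF value: SGD 383511.64

CIF = EXW price + pre-shipment costs + freight + insurance
CIF = 372014.45 + 873.19 + 71.72 + 673.34 + 9786.03 + 92.91 = 383511.64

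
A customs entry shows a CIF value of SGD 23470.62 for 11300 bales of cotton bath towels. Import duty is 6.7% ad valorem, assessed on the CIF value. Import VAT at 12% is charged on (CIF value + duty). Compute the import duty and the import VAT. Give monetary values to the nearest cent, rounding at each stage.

Import duty: SGD 1572.53; import VAT: SGD 3005.18

Import duty = 23470.62 × 6.7% = 1572.53
VAT base = CIF + duty = 23470.62 + 1572.53 = 25043.15
Import VAT = 25043.15 × 12% = 3005.18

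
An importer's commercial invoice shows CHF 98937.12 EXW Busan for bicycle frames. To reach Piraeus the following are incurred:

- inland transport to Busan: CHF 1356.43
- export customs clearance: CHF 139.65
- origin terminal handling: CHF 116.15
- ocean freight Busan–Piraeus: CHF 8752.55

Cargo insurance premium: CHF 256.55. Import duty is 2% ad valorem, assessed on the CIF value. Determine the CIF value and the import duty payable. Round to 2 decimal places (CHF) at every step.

CIF value: CHF 109558.45; import duty: CHF 2191.17

CIF = EXW price + pre-shipment costs + freight + insurance
CIF = 98937.12 + 1356.43 + 139.65 + 116.15 + 8752.55 + 256.55 = 109558.45
Import duty = 109558.45 × 2% = 2191.17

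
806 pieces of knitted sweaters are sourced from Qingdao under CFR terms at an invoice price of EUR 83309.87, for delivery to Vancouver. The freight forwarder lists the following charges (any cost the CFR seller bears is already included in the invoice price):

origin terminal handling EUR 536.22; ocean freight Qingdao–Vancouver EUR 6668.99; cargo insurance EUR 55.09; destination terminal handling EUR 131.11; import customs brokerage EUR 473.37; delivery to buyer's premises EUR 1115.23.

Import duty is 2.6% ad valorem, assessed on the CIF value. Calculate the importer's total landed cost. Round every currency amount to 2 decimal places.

CFR: the seller pays costs through ocean freight to the destination port, but not insurance.
Already in the invoice (seller's account under CFR): origin terminal, freight — exclude.
CIF value = CFR price + insurance = 83309.87 + 55.09 = 83364.96
Import duty = 83364.96 × 2.6% = 2167.49
Buyer bears: insurance 55.09 + destination terminal 131.11 + brokerage 473.37 + delivery 1115.23 + duty 2167.49 = 3942.29
Landed cost = invoice 83309.87 + 3942.29 = 87252.16

Total landed cost: EUR 87252.16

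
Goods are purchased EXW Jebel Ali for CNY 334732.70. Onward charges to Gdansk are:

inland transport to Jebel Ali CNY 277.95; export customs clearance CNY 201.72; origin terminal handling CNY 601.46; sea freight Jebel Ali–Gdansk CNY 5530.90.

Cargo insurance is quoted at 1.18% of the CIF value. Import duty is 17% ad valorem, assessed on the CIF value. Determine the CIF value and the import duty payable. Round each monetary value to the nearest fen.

Let C be the CIF value. C = EXW price + pre-shipment costs + freight + 1.18% × C
C − 1.18% × C = 334732.70 + 277.95 + 201.72 + 601.46 + 5530.90
0.9882 × C = 341344.73
C = 341344.73 / 0.9882 = 345420.69
Insurance premium = 1.18% × 345420.69 = 4075.96
Import duty = 345420.69 × 17% = 58721.52

CIF value: CNY 345420.69; import duty: CNY 58721.52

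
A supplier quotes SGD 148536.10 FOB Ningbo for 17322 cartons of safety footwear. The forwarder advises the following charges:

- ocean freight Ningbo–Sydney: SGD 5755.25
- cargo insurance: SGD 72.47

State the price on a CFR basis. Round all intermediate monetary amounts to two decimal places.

CFR price: SGD 154291.35

Not relevant to the conversion: insurance — on the buyer under both terms; not part of either seller's price.
From FOB to CFR, the seller additionally bears: freight.
CFR price = 148536.10 + 5755.25 = 154291.35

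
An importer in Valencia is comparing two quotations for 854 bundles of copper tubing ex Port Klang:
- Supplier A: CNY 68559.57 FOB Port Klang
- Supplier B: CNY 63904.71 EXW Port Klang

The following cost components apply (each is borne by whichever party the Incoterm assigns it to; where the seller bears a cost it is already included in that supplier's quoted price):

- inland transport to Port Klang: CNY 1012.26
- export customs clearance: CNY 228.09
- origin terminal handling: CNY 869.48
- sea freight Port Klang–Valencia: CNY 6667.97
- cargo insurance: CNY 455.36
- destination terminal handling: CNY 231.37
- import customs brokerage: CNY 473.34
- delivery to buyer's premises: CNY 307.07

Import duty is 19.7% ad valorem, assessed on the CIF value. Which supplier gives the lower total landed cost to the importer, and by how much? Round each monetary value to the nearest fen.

Supplier A (FOB):
CIF value = FOB price + freight + insurance = 68559.57 + 6667.97 + 455.36 = 75682.90
Import duty = 75682.90 × 19.7% = 14909.53
Buyer bears (A): 6667.97 + 455.36 + 231.37 + 473.34 + 307.07 = 8135.11
Landed cost (A) = invoice 68559.57 + 8135.11 + duty 14909.53 = 91604.21
Supplier B (EXW):
CIF value = EXW price + inland to port + export clearance + origin terminal + freight + insurance = 63904.71 + 1012.26 + 228.09 + 869.48 + 6667.97 + 455.36 = 73137.87
Import duty = 73137.87 × 19.7% = 14408.16
Buyer bears (B): 1012.26 + 228.09 + 869.48 + 6667.97 + 455.36 + 231.37 + 473.34 + 307.07 = 10244.94
Landed cost (B) = invoice 63904.71 + 10244.94 + duty 14408.16 = 88557.81
Difference = |91604.21 − 88557.81| = 3046.40

Supplier B is cheaper by CNY 3046.40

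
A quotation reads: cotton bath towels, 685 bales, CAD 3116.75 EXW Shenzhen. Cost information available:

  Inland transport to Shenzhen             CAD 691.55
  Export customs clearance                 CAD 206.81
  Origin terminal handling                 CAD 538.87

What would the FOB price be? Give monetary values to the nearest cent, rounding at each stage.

From EXW to FOB, the seller additionally bears: inland to port, export clearance, origin terminal.
FOB price = 3116.75 + 691.55 + 206.81 + 538.87 = 4553.98

FOB price: CAD 4553.98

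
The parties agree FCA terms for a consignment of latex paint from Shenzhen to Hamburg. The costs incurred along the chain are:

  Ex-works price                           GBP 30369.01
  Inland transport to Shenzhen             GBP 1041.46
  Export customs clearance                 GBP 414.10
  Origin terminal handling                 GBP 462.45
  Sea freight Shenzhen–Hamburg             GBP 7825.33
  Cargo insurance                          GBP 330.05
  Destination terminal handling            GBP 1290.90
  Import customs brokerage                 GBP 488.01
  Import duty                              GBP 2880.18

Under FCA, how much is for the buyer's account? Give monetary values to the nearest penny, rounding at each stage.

Buyer's account: GBP 13276.92

FCA: the seller delivers export-cleared goods to the carrier; the buyer bears costs from that point.
Seller's account: goods 30369.01 + inland to port 1041.46 + export clearance 414.10 = 31824.57
Buyer's account: origin terminal 462.45 + freight 7825.33 + insurance 330.05 + destination terminal 1290.90 + brokerage 488.01 + duty 2880.18 = 13276.92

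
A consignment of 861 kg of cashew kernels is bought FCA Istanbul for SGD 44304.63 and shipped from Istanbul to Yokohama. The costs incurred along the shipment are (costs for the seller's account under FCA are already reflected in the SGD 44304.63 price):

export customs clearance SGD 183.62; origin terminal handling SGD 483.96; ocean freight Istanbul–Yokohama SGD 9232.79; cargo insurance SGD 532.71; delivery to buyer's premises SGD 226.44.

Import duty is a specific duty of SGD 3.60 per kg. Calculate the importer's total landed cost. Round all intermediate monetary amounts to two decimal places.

Total landed cost: SGD 57880.13

FCA: the seller delivers export-cleared goods to the carrier; the buyer bears costs from that point.
Already in the invoice (seller's account under FCA): export clearance — exclude.
CIF value = FCA price + origin terminal + freight + insurance = 44304.63 + 483.96 + 9232.79 + 532.71 = 54554.09
Import duty = 861 × 3.60 = 3099.60
Buyer bears: origin terminal 483.96 + freight 9232.79 + insurance 532.71 + delivery 226.44 + duty 3099.60 = 13575.50
Landed cost = invoice 44304.63 + 13575.50 = 57880.13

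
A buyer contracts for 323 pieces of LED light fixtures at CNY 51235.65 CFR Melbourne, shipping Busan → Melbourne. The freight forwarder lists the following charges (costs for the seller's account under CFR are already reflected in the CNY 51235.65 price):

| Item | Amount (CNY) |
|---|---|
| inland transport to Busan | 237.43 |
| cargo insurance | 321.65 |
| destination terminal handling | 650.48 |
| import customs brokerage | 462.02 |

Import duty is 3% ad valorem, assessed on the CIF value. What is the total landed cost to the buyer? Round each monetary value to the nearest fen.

Total landed cost: CNY 54216.52

CFR: the seller pays costs through ocean freight to the destination port, but not insurance.
Already in the invoice (seller's account under CFR): inland to port — exclude.
CIF value = CFR price + insurance = 51235.65 + 321.65 = 51557.30
Import duty = 51557.30 × 3% = 1546.72
Buyer bears: insurance 321.65 + destination terminal 650.48 + brokerage 462.02 + duty 1546.72 = 2980.87
Landed cost = invoice 51235.65 + 2980.87 = 54216.52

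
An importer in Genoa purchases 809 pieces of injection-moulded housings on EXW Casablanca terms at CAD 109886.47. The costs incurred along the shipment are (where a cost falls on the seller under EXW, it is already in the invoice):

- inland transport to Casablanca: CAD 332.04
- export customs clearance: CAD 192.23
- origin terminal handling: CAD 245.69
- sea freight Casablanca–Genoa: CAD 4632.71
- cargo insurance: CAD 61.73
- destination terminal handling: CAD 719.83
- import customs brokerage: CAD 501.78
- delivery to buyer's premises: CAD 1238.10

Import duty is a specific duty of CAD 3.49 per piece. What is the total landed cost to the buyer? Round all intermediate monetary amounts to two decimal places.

Total landed cost: CAD 120633.99

EXW: the seller makes goods available at their premises; the buyer bears all onward costs.
CIF value = EXW price + inland to port + export clearance + origin terminal + freight + insurance = 109886.47 + 332.04 + 192.23 + 245.69 + 4632.71 + 61.73 = 115350.87
Import duty = 809 × 3.49 = 2823.41
Buyer bears: inland to port 332.04 + export clearance 192.23 + origin terminal 245.69 + freight 4632.71 + insurance 61.73 + destination terminal 719.83 + brokerage 501.78 + delivery 1238.10 + duty 2823.41 = 10747.52
Landed cost = invoice 109886.47 + 10747.52 = 120633.99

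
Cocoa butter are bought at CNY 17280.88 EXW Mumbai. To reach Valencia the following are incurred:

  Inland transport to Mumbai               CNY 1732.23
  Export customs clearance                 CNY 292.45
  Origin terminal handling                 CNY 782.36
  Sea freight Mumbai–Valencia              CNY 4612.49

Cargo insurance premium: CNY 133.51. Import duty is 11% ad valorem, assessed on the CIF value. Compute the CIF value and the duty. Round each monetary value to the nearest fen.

CIF value: CNY 24833.92; import duty: CNY 2731.73

CIF = EXW price + pre-shipment costs + freight + insurance
CIF = 17280.88 + 1732.23 + 292.45 + 782.36 + 4612.49 + 133.51 = 24833.92
Import duty = 24833.92 × 11% = 2731.73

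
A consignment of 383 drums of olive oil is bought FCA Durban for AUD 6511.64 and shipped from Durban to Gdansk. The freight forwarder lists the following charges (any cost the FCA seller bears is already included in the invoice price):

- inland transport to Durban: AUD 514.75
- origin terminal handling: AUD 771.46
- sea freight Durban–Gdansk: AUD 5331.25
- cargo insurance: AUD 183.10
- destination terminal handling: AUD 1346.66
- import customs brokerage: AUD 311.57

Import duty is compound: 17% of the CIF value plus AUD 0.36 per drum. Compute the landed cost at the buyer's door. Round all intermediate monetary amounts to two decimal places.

FCA: the seller delivers export-cleared goods to the carrier; the buyer bears costs from that point.
Already in the invoice (seller's account under FCA): inland to port — exclude.
CIF value = FCA price + origin terminal + freight + insurance = 6511.64 + 771.46 + 5331.25 + 183.10 = 12797.45
Ad valorem component: 12797.45 × 17% = 2175.57
Specific component: 383 × 0.36 = 137.88
Import duty = 2175.57 + 137.88 = 2313.45
Buyer bears: origin terminal 771.46 + freight 5331.25 + insurance 183.10 + destination terminal 1346.66 + brokerage 311.57 + duty 2313.45 = 10257.49
Landed cost = invoice 6511.64 + 10257.49 = 16769.13

Total landed cost: AUD 16769.13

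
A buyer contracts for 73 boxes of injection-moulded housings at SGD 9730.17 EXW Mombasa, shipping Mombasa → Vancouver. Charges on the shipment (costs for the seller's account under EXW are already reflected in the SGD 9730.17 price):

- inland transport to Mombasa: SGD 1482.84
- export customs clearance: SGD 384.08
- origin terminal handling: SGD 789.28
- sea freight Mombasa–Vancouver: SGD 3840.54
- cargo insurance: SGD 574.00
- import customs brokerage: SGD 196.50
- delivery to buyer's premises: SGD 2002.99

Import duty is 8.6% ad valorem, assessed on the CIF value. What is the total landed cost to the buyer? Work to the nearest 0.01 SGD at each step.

Total landed cost: SGD 20445.28

EXW: the seller makes goods available at their premises; the buyer bears all onward costs.
CIF value = EXW price + inland to port + export clearance + origin terminal + freight + insurance = 9730.17 + 1482.84 + 384.08 + 789.28 + 3840.54 + 574.00 = 16800.91
Import duty = 16800.91 × 8.6% = 1444.88
Buyer bears: inland to port 1482.84 + export clearance 384.08 + origin terminal 789.28 + freight 3840.54 + insurance 574.00 + brokerage 196.50 + delivery 2002.99 + duty 1444.88 = 10715.11
Landed cost = invoice 9730.17 + 10715.11 = 20445.28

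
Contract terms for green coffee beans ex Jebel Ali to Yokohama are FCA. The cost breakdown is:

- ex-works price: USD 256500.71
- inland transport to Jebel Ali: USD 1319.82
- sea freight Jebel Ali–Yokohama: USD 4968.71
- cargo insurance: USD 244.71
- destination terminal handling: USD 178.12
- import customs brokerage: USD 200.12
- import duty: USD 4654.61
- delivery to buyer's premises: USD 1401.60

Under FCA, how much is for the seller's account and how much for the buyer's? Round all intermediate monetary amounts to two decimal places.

FCA: the seller delivers export-cleared goods to the carrier; the buyer bears costs from that point.
Seller's account: goods 256500.71 + inland to port 1319.82 = 257820.53
Buyer's account: freight 4968.71 + insurance 244.71 + destination terminal 178.12 + brokerage 200.12 + duty 4654.61 + delivery 1401.60 = 11647.87

Seller: USD 257820.53; buyer: USD 11647.87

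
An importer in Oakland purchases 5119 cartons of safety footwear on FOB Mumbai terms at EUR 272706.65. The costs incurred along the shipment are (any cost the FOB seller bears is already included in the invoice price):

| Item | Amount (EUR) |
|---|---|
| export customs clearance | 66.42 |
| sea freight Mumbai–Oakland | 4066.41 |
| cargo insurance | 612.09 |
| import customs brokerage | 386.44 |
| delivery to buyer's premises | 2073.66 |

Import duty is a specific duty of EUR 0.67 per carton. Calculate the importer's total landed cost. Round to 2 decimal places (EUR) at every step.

Total landed cost: EUR 283274.98

FOB: the seller bears costs until goods are on board at the origin port; the buyer bears freight, insurance and all costs thereafter.
Already in the invoice (seller's account under FOB): export clearance — exclude.
CIF value = FOB price + freight + insurance = 272706.65 + 4066.41 + 612.09 = 277385.15
Import duty = 5119 × 0.67 = 3429.73
Buyer bears: freight 4066.41 + insurance 612.09 + brokerage 386.44 + delivery 2073.66 + duty 3429.73 = 10568.33
Landed cost = invoice 272706.65 + 10568.33 = 283274.98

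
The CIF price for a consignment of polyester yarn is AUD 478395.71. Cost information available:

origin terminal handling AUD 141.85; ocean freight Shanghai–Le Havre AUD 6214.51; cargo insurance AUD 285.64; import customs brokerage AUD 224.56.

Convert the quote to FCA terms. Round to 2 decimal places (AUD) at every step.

FCA price: AUD 471753.71

Not relevant to the conversion: brokerage — on the buyer under both terms; not part of either seller's price.
From CIF to FCA, the seller no longer bears: origin terminal, freight, insurance.
FCA price = 478395.71 − 141.85 − 6214.51 − 285.64 = 471753.71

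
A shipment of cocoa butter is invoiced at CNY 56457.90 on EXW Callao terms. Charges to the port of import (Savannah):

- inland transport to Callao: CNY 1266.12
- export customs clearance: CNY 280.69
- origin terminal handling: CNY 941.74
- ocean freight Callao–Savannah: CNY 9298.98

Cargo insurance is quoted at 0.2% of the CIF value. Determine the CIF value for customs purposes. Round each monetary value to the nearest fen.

CIF value: CNY 68382.19

Let C be the CIF value. C = EXW price + pre-shipment costs + freight + 0.2% × C
C − 0.2% × C = 56457.90 + 1266.12 + 280.69 + 941.74 + 9298.98
0.998 × C = 68245.43
C = 68245.43 / 0.998 = 68382.19
Insurance premium = 0.2% × 68382.19 = 136.76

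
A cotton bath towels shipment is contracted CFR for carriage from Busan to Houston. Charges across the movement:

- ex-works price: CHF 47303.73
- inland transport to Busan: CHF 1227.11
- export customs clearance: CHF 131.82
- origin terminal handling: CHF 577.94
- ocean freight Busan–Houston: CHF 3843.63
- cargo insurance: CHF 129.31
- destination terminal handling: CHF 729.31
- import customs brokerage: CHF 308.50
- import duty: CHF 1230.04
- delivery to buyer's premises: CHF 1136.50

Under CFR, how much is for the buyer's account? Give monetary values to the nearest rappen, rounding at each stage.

Buyer's account: CHF 3533.66

CFR: the seller pays costs through ocean freight to the destination port, but not insurance.
Seller's account: goods 47303.73 + inland to port 1227.11 + export clearance 131.82 + origin terminal 577.94 + freight 3843.63 = 53084.23
Buyer's account: insurance 129.31 + destination terminal 729.31 + brokerage 308.50 + duty 1230.04 + delivery 1136.50 = 3533.66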